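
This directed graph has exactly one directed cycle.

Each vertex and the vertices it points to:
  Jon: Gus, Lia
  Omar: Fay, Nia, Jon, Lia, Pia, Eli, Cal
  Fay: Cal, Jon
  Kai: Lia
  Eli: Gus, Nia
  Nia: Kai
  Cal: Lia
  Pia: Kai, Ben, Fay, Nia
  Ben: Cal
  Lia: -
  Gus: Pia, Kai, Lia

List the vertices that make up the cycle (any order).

Fay, Gus, Jon, Pia

DFS with gray/black marking from Pia:
Pia gray
  Kai gray
    Lia gray
    Lia black
  Kai black
  Ben gray
    Cal gray
      Cal→Lia: Lia black — skip
    Cal black
  Ben black
  Fay gray
    Fay→Cal: Cal black — skip
    Jon gray
      Gus gray
        Gus→Pia: Pia is gray → back edge
Back edge closes the cycle Pia → Fay → Jon → Gus → Pia; its vertices are {Fay, Gus, Jon, Pia}.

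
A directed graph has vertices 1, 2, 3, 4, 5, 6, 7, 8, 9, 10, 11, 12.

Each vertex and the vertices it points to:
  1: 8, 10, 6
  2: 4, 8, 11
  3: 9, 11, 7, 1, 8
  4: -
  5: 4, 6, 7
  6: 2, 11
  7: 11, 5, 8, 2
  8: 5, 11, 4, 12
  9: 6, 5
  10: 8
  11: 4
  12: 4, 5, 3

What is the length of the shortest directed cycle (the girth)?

2

For each vertex v, BFS finds the shortest path from v back to v.
The shortest such closed walk is 5 → 7 → 5, length 2.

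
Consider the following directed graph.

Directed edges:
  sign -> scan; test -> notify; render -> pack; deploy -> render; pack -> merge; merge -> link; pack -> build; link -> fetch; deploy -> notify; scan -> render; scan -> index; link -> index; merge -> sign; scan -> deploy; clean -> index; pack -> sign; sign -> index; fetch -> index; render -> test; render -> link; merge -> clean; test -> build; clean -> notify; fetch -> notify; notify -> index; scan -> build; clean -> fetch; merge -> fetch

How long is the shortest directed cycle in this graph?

4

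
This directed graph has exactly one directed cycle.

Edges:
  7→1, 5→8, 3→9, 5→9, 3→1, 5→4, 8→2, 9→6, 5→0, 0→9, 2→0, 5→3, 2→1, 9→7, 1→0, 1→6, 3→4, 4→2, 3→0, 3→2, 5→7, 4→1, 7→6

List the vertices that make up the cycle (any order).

DFS with gray/black marking from 9:
9 gray
  6 gray
  6 black
  7 gray
    7→6: 6 black — skip
    1 gray
      1→6: 6 black — skip
      0 gray
        0→9: 9 is gray → back edge
Back edge closes the cycle 9 → 7 → 1 → 0 → 9; its vertices are {0, 1, 7, 9}.

0, 1, 7, 9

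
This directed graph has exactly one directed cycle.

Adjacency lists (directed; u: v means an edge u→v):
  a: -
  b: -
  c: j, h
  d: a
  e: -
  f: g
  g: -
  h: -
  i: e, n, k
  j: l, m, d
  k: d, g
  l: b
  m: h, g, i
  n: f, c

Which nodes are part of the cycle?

c, i, j, m, n

DFS with gray/black marking from j:
j gray
  l gray
    b gray
    b black
  l black
  m gray
    h gray
    h black
    g gray
    g black
    i gray
      e gray
      e black
      n gray
        f gray
          f→g: g black — skip
        f black
        c gray
          c→j: j is gray → back edge
Back edge closes the cycle j → m → i → n → c → j; its vertices are {c, i, j, m, n}.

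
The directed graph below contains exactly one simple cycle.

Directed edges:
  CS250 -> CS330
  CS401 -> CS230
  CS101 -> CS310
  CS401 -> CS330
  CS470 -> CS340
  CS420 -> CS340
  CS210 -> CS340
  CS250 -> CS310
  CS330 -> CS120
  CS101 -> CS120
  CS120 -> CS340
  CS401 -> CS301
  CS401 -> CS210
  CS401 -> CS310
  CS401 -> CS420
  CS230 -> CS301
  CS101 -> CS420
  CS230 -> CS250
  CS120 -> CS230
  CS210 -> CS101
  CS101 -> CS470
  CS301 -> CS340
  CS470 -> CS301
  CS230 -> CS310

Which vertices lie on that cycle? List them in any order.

CS120, CS230, CS250, CS330

DFS with gray/black marking from CS230:
CS230 gray
  CS301 gray
    CS340 gray
    CS340 black
  CS301 black
  CS310 gray
  CS310 black
  CS250 gray
    CS330 gray
      CS120 gray
        CS120→CS340: CS340 black — skip
        CS120→CS230: CS230 is gray → back edge
Back edge closes the cycle CS230 → CS250 → CS330 → CS120 → CS230; its vertices are {CS120, CS230, CS250, CS330}.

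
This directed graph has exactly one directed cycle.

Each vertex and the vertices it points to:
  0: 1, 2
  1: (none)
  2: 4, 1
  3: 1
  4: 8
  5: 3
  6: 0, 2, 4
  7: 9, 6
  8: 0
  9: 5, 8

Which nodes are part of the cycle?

0, 2, 4, 8

DFS with gray/black marking from 2:
2 gray
  4 gray
    8 gray
      0 gray
        1 gray
        1 black
        0→2: 2 is gray → back edge
Back edge closes the cycle 2 → 4 → 8 → 0 → 2; its vertices are {0, 2, 4, 8}.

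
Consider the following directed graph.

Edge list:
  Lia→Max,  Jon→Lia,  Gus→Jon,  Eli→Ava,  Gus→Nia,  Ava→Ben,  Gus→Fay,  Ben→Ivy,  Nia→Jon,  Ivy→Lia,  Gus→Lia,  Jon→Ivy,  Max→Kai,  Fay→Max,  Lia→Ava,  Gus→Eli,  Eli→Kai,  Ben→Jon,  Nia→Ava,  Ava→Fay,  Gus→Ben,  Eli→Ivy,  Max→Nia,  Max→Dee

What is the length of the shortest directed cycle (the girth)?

4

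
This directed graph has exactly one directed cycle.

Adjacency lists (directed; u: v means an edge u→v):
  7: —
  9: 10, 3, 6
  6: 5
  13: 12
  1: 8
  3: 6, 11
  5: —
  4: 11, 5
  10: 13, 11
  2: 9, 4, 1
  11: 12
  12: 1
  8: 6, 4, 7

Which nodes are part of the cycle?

1, 4, 8, 11, 12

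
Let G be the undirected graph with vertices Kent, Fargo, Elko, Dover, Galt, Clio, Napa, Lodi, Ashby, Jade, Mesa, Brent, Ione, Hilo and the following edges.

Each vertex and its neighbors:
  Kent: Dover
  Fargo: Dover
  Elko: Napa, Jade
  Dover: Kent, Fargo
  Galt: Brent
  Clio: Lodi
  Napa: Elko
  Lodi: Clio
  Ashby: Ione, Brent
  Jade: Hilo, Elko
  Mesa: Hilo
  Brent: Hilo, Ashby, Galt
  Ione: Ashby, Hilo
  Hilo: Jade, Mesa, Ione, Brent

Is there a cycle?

DFS, tracking each vertex's parent; an edge to a visited non-parent vertex closes a cycle.
Start from Brent:
visit Brent (parent –)
  visit Hilo (parent Brent)
    visit Jade (parent Hilo)
      Jade–Hilo: parent, skip
      visit Elko (parent Jade)
        visit Napa (parent Elko)
          Napa–Elko: parent, skip
        Elko–Jade: parent, skip
    visit Mesa (parent Hilo)
      Mesa–Hilo: parent, skip
    visit Ione (parent Hilo)
      visit Ashby (parent Ione)
        Ashby–Ione: parent, skip
        Ashby–Brent: Brent visited and ≠ parent → cycle
Cycle: Brent – Hilo – Ione – Ashby – Brent.

Yes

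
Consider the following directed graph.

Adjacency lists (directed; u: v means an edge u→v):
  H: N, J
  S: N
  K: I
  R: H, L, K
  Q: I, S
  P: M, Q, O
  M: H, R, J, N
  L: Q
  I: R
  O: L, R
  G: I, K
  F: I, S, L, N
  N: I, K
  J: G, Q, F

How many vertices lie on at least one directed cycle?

11

A vertex is on a directed cycle iff it belongs to a strongly connected component of size ≥ 2 (or has a self-loop).
The vertices on cycles are {F, G, H, I, J, K, L, N, Q, R, S} — 11 in total.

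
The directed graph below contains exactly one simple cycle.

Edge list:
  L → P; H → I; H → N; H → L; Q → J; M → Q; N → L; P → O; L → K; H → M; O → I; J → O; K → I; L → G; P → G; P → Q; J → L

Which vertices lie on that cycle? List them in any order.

J, L, P, Q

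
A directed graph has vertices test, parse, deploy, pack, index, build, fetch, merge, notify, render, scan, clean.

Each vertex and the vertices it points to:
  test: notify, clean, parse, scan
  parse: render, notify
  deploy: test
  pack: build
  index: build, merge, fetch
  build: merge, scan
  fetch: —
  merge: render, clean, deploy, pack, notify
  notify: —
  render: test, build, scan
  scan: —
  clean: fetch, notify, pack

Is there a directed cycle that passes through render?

render is on a cycle iff render can reach itself via ≥1 edge.
render → test → parse → render — yes.

Yes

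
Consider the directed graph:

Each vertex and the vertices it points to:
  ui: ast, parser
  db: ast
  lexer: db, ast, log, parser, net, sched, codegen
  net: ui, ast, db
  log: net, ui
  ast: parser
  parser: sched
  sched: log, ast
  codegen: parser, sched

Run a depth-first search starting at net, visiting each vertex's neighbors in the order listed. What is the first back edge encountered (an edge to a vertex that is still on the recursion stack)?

DFS from net (visiting each vertex's neighbors in the order listed); mark gray on enter, black on exit:
net gray
  ui gray
    ast gray
      parser gray
        sched gray
          log gray
            log→net: net is gray → back edge
First back edge: log → net.

log->net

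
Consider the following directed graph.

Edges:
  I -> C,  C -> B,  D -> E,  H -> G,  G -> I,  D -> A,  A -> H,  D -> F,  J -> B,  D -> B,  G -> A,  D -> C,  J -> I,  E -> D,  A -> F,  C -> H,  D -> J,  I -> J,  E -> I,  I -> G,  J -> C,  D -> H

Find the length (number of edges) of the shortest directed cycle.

For each vertex v, BFS finds the shortest path from v back to v.
The shortest such closed walk is E → D → E, length 2.

2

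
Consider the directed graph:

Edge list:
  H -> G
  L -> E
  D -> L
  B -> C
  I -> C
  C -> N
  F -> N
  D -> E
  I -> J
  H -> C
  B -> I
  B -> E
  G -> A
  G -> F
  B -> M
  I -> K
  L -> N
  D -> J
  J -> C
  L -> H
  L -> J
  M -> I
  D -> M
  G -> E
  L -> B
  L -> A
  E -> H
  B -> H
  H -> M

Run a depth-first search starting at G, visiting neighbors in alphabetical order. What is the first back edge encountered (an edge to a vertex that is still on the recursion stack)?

DFS from G (visiting neighbors in alphabetical order); mark gray on enter, black on exit:
G gray
  A gray
  A black
  E gray
    H gray
      C gray
        N gray
        N black
      C black
      H→G: G is gray → back edge
First back edge: H → G.

H→G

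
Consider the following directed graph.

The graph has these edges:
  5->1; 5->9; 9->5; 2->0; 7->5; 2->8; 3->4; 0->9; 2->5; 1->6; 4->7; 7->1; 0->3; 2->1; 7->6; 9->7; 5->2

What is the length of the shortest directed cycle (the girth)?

For each vertex v, BFS finds the shortest path from v back to v.
The shortest such closed walk is 2 → 5 → 2, length 2.

2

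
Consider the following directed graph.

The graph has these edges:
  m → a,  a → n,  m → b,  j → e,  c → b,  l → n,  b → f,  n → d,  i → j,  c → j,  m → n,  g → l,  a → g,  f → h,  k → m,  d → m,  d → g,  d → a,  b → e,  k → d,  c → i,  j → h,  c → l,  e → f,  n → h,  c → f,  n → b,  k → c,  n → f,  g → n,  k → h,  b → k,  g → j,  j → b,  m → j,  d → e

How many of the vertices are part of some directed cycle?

11

A vertex is on a directed cycle iff it belongs to a strongly connected component of size ≥ 2 (or has a self-loop).
The vertices on cycles are {a, b, c, d, g, i, j, k, l, m, n} — 11 in total.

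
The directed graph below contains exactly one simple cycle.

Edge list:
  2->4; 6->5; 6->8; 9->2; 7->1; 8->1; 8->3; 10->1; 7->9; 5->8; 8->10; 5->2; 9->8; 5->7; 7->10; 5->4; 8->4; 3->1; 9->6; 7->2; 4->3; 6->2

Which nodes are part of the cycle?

DFS with gray/black marking from 9:
9 gray
  2 gray
    4 gray
      3 gray
        1 gray
        1 black
      3 black
    4 black
  2 black
  8 gray
    8→3: 3 black — skip
    8→1: 1 black — skip
    8→4: 4 black — skip
    10 gray
      10→1: 1 black — skip
    10 black
  8 black
  6 gray
    5 gray
      7 gray
        7→10: 10 black — skip
        7→1: 1 black — skip
        7→9: 9 is gray → back edge
Back edge closes the cycle 9 → 6 → 5 → 7 → 9; its vertices are {5, 6, 7, 9}.

5, 6, 7, 9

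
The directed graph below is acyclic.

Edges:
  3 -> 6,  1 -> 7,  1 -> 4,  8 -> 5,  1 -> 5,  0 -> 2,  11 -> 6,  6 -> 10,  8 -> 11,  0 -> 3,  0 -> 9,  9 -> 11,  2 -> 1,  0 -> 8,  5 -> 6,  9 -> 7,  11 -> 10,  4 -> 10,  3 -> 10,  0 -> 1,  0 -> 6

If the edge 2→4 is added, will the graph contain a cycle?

No

Adding 2→4 creates a cycle iff 4 can already reach 2.
Explore from 4: no path reaches 2. The graph stays acyclic.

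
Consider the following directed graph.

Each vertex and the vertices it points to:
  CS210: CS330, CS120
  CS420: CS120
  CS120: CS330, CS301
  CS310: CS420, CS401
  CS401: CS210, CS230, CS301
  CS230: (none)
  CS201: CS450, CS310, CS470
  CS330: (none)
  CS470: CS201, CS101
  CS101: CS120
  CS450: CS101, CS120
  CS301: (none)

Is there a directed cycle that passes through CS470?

Yes

CS470 is on a cycle iff CS470 can reach itself via ≥1 edge.
CS470 → CS201 → CS470 — yes.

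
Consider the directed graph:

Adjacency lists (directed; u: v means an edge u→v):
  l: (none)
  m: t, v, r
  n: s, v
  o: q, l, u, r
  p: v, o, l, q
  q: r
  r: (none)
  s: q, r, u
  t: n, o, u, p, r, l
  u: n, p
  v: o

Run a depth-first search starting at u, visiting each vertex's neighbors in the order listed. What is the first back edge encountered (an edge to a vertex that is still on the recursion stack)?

DFS from u (visiting each vertex's neighbors in the order listed); mark gray on enter, black on exit:
u gray
  n gray
    s gray
      q gray
        r gray
        r black
      q black
      s→r: r black — skip
      s→u: u is gray → back edge
First back edge: s → u.

s→u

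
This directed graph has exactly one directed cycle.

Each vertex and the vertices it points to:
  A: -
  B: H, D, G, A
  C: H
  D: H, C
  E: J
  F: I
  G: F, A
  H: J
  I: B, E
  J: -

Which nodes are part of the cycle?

DFS with gray/black marking from B:
B gray
  H gray
    J gray
    J black
  H black
  D gray
    D→H: H black — skip
    C gray
      C→H: H black — skip
    C black
  D black
  G gray
    F gray
      I gray
        I→B: B is gray → back edge
Back edge closes the cycle B → G → F → I → B; its vertices are {B, F, G, I}.

B, F, G, I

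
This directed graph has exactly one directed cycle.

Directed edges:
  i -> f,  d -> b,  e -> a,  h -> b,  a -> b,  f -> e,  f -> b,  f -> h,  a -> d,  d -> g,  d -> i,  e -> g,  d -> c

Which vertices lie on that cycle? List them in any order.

DFS with gray/black marking from d:
d gray
  i gray
    f gray
      e gray
        a gray
          b gray
          b black
          a→d: d is gray → back edge
Back edge closes the cycle d → i → f → e → a → d; its vertices are {a, d, e, f, i}.

a, d, e, f, i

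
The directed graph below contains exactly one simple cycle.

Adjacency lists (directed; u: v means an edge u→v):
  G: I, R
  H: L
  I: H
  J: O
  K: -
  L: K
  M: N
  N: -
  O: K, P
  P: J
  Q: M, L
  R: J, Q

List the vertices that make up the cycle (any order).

J, O, P

DFS with gray/black marking from J:
J gray
  O gray
    K gray
    K black
    P gray
      P→J: J is gray → back edge
Back edge closes the cycle J → O → P → J; its vertices are {J, O, P}.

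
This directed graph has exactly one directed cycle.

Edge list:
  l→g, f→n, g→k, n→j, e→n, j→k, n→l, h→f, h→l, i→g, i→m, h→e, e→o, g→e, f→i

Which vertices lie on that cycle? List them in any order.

e, g, l, n

DFS with gray/black marking from n:
n gray
  l gray
    g gray
      e gray
        e→n: n is gray → back edge
Back edge closes the cycle n → l → g → e → n; its vertices are {e, g, l, n}.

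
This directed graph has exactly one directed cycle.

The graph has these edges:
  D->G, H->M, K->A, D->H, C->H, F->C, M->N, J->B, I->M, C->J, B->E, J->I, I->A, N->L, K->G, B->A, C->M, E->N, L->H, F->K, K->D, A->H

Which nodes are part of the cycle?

DFS with gray/black marking from M:
M gray
  N gray
    L gray
      H gray
        H→M: M is gray → back edge
Back edge closes the cycle M → N → L → H → M; its vertices are {H, L, M, N}.

H, L, M, N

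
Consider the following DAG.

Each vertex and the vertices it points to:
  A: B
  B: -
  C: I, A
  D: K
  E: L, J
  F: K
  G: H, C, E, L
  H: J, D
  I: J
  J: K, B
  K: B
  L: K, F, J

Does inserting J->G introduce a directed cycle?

Yes

Adding J→G creates a cycle iff G can already reach J.
Path from G: G → E → J.
So G → … → J → G is a cycle.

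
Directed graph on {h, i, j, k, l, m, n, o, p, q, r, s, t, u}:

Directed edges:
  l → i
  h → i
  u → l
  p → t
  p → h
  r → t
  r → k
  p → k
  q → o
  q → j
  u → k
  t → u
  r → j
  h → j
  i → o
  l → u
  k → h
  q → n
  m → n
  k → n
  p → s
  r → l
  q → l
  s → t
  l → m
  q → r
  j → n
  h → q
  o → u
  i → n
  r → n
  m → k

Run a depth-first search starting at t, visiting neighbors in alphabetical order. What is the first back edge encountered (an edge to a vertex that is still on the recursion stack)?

o->u

DFS from t (visiting neighbors in alphabetical order); mark gray on enter, black on exit:
t gray
  u gray
    k gray
      h gray
        i gray
          n gray
          n black
          o gray
            o→u: u is gray → back edge
First back edge: o → u.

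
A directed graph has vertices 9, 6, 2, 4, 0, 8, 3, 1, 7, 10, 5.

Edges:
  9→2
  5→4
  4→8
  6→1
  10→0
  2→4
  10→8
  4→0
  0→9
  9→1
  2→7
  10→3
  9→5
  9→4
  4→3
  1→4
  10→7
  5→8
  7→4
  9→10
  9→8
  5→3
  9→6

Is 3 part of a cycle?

3 lies on a cycle iff there is a path from 3 back to itself.
Exploring from 3, it never reaches itself; equivalently, its strongly connected component is a singleton.

No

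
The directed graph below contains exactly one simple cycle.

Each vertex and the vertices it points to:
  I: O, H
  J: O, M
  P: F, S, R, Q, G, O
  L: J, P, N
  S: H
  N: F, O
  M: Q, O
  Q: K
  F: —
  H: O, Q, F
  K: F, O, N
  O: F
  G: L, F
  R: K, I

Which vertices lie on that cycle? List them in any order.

G, L, P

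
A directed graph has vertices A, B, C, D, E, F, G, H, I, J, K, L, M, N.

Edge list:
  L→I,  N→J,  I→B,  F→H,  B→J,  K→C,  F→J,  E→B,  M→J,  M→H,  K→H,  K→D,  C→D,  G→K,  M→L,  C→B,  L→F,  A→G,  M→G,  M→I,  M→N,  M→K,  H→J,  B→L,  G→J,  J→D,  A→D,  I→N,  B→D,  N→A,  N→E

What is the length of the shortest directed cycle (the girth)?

3

For each vertex v, BFS finds the shortest path from v back to v.
The shortest such closed walk is L → I → B → L, length 3.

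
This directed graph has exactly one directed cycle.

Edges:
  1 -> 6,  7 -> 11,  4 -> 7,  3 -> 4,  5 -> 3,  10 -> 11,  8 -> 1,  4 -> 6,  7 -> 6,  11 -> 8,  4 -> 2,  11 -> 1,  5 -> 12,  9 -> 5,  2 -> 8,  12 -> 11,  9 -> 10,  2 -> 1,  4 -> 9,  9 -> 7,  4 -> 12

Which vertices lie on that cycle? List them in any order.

3, 4, 5, 9

DFS with gray/black marking from 4:
4 gray
  6 gray
  6 black
  2 gray
    8 gray
      1 gray
        1→6: 6 black — skip
      1 black
    8 black
    2→1: 1 black — skip
  2 black
  7 gray
    11 gray
      11→1: 1 black — skip
      11→8: 8 black — skip
    11 black
    7→6: 6 black — skip
  7 black
  9 gray
    10 gray
      10→11: 11 black — skip
    10 black
    9→7: 7 black — skip
    5 gray
      12 gray
        12→11: 11 black — skip
      12 black
      3 gray
        3→4: 4 is gray → back edge
Back edge closes the cycle 4 → 9 → 5 → 3 → 4; its vertices are {3, 4, 5, 9}.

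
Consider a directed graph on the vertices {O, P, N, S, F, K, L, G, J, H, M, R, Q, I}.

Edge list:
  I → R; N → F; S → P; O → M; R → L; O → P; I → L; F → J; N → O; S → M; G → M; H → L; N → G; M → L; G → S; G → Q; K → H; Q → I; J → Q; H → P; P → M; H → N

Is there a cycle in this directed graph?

No

DFS with white/gray/black marking, starting from M:
M gray
  L gray
  L black
M black
O gray
  P gray
    P→M: M black — skip
  P black
  O→M: M black — skip
O black
N gray
  N→O: O black — skip
  G gray
    S gray
      S→P: P black — skip
      S→M: M black — skip
    S black
    Q gray
      I gray
        R gray
          R→L: L black — skip
        R black
        I→L: L black — skip
      I black
    Q black
    G→M: M black — skip
  G black
  F gray
    J gray
      J→Q: Q black — skip
    J black
  F black
N black
K gray
  H gray
    H→N: N black — skip
    H→P: P black — skip
    H→L: L black — skip
  H black
K black
Every edge goes to a white or black vertex — no back edge, so the graph is acyclic.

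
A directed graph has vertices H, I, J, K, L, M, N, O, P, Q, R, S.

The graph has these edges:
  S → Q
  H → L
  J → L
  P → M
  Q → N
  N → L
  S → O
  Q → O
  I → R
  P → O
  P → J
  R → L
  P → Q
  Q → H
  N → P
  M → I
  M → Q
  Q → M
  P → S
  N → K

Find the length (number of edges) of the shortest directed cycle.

For each vertex v, BFS finds the shortest path from v back to v.
The shortest such closed walk is Q → M → Q, length 2.

2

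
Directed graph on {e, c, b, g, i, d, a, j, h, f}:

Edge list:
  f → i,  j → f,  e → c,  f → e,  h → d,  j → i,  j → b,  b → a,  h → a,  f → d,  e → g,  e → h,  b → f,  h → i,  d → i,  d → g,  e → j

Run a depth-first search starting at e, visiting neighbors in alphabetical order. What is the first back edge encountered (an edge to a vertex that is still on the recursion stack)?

f->e

DFS from e (visiting neighbors in alphabetical order); mark gray on enter, black on exit:
e gray
  c gray
  c black
  g gray
  g black
  h gray
    a gray
    a black
    d gray
      d→g: g black — skip
      i gray
      i black
    d black
    h→i: i black — skip
  h black
  j gray
    b gray
      b→a: a black — skip
      f gray
        f→d: d black — skip
        f→e: e is gray → back edge
First back edge: f → e.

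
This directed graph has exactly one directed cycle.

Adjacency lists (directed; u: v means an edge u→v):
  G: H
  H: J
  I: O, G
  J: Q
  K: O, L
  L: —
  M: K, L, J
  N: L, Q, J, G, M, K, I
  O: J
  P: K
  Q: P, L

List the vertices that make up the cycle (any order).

DFS with gray/black marking from Q:
Q gray
  P gray
    K gray
      O gray
        J gray
          J→Q: Q is gray → back edge
Back edge closes the cycle Q → P → K → O → J → Q; its vertices are {J, K, O, P, Q}.

J, K, O, P, Q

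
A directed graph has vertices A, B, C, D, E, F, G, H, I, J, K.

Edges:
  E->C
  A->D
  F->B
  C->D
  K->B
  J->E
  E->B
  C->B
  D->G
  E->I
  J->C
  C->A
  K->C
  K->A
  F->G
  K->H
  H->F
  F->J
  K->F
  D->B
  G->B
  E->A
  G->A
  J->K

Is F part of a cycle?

Yes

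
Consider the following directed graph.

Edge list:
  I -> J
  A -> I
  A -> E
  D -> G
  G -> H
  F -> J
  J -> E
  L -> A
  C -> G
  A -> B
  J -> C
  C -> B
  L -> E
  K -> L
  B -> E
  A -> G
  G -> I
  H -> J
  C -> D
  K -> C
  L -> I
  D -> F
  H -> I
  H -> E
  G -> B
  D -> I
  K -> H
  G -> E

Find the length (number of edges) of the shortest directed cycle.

For each vertex v, BFS finds the shortest path from v back to v.
The shortest such closed walk is C → G → I → J → C, length 4.

4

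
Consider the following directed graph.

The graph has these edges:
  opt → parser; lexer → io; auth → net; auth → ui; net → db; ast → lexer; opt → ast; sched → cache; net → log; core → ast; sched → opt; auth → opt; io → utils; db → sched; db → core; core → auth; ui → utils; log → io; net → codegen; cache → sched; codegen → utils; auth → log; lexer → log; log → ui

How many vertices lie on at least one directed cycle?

6

A vertex is on a directed cycle iff it belongs to a strongly connected component of size ≥ 2 (or has a self-loop).
The vertices on cycles are {db, net, auth, core, cache, sched} — 6 in total.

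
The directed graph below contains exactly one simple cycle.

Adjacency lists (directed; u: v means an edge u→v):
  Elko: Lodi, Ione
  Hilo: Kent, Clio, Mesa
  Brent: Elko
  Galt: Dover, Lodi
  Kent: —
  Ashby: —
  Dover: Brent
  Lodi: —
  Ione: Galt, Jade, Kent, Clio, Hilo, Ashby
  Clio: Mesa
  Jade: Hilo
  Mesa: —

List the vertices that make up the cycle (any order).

DFS with gray/black marking from Elko:
Elko gray
  Lodi gray
  Lodi black
  Ione gray
    Galt gray
      Dover gray
        Brent gray
          Brent→Elko: Elko is gray → back edge
Back edge closes the cycle Elko → Ione → Galt → Dover → Brent → Elko; its vertices are {Elko, Galt, Ione, Brent, Dover}.

Elko, Galt, Ione, Brent, Dover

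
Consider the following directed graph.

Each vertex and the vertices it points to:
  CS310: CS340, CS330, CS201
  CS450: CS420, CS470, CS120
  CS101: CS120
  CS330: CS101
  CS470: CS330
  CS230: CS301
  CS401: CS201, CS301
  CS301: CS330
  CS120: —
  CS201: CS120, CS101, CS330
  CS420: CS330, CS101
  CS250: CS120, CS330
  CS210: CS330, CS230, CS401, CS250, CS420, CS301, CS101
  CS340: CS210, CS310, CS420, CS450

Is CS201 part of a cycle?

No

CS201 lies on a cycle iff there is a path from CS201 back to itself.
Exploring from CS201, it never reaches itself; equivalently, its strongly connected component is a singleton.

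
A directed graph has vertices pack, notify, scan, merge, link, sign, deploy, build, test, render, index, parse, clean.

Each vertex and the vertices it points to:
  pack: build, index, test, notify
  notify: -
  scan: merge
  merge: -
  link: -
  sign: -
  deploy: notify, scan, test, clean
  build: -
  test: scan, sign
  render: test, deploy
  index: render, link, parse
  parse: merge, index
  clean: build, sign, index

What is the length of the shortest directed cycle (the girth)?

2

For each vertex v, BFS finds the shortest path from v back to v.
The shortest such closed walk is index → parse → index, length 2.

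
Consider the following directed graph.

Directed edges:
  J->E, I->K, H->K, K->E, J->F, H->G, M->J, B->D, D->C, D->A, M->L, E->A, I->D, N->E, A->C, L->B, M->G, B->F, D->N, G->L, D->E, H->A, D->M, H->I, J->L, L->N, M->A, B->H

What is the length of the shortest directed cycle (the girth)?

For each vertex v, BFS finds the shortest path from v back to v.
The shortest such closed walk is M → L → B → D → M, length 4.

4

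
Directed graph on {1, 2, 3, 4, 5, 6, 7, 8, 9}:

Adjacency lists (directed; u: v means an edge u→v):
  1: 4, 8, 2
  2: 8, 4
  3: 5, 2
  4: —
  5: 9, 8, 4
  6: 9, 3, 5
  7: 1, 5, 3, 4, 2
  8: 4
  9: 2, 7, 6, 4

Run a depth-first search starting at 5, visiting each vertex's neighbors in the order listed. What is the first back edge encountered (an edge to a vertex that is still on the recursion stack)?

7→5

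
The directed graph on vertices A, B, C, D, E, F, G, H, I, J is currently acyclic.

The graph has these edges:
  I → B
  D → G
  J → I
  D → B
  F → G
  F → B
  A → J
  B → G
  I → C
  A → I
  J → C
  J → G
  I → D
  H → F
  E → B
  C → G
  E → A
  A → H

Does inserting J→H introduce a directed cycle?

Adding J→H creates a cycle iff H can already reach J.
Explore from H: no path reaches J. The graph stays acyclic.

No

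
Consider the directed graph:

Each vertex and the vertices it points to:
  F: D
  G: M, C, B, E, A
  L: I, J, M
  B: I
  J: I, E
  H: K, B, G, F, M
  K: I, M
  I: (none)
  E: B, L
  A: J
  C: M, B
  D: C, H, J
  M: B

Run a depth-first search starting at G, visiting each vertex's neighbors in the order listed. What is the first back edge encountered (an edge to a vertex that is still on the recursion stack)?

J→E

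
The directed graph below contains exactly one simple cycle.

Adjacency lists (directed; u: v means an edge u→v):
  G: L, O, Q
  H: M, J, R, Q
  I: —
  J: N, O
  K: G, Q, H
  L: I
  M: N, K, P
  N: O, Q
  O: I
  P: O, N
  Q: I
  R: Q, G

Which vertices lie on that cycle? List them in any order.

DFS with gray/black marking from H:
H gray
  M gray
    N gray
      O gray
        I gray
        I black
      O black
      Q gray
        Q→I: I black — skip
      Q black
    N black
    K gray
      G gray
        L gray
          L→I: I black — skip
        L black
        G→O: O black — skip
        G→Q: Q black — skip
      G black
      K→Q: Q black — skip
      K→H: H is gray → back edge
Back edge closes the cycle H → M → K → H; its vertices are {H, K, M}.

H, K, M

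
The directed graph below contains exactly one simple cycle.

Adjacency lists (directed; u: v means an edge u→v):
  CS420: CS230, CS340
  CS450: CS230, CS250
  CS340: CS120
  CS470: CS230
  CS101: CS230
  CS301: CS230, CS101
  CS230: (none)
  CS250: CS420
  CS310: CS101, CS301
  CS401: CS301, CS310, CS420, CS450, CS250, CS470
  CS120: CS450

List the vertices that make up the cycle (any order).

DFS with gray/black marking from CS250:
CS250 gray
  CS420 gray
    CS230 gray
    CS230 black
    CS340 gray
      CS120 gray
        CS450 gray
          CS450→CS230: CS230 black — skip
          CS450→CS250: CS250 is gray → back edge
Back edge closes the cycle CS250 → CS420 → CS340 → CS120 → CS450 → CS250; its vertices are {CS120, CS250, CS340, CS420, CS450}.

CS120, CS250, CS340, CS420, CS450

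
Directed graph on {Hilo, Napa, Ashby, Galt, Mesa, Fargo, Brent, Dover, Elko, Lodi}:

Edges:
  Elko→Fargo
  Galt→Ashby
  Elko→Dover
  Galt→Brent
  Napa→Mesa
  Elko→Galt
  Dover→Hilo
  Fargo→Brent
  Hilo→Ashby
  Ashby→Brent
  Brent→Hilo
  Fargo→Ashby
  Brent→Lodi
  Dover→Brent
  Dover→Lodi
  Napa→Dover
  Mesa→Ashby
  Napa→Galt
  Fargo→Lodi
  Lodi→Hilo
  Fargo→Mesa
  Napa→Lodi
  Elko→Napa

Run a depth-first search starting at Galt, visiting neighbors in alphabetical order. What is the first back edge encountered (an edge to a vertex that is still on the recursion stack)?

DFS from Galt (visiting neighbors in alphabetical order); mark gray on enter, black on exit:
Galt gray
  Ashby gray
    Brent gray
      Hilo gray
        Hilo→Ashby: Ashby is gray → back edge
First back edge: Hilo → Ashby.

Hilo→Ashby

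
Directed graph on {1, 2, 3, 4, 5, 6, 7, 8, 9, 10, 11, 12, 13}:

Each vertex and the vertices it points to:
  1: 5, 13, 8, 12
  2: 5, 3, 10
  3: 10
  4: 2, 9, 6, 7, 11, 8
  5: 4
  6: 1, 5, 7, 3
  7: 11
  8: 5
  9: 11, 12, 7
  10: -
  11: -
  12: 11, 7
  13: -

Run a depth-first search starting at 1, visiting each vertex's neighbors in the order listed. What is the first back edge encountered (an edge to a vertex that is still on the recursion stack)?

DFS from 1 (visiting each vertex's neighbors in the order listed); mark gray on enter, black on exit:
1 gray
  5 gray
    4 gray
      2 gray
        2→5: 5 is gray → back edge
First back edge: 2 → 5.

2->5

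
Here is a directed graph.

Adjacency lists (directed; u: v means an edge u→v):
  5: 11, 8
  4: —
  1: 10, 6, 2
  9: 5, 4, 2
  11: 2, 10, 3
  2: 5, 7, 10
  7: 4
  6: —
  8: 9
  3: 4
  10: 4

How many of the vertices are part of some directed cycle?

A vertex is on a directed cycle iff it belongs to a strongly connected component of size ≥ 2 (or has a self-loop).
The vertices on cycles are {2, 5, 8, 9, 11} — 5 in total.

5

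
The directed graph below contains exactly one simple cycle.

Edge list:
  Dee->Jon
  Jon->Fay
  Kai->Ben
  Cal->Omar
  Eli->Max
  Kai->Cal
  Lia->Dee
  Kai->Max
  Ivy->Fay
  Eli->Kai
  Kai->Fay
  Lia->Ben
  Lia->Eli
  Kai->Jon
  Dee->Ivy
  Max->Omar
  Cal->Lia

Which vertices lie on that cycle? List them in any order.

Cal, Eli, Kai, Lia

DFS with gray/black marking from Cal:
Cal gray
  Lia gray
    Ben gray
    Ben black
    Dee gray
      Jon gray
        Fay gray
        Fay black
      Jon black
      Ivy gray
        Ivy→Fay: Fay black — skip
      Ivy black
    Dee black
    Eli gray
      Max gray
        Omar gray
        Omar black
      Max black
      Kai gray
        Kai→Max: Max black — skip
        Kai→Jon: Jon black — skip
        Kai→Fay: Fay black — skip
        Kai→Cal: Cal is gray → back edge
Back edge closes the cycle Cal → Lia → Eli → Kai → Cal; its vertices are {Cal, Eli, Kai, Lia}.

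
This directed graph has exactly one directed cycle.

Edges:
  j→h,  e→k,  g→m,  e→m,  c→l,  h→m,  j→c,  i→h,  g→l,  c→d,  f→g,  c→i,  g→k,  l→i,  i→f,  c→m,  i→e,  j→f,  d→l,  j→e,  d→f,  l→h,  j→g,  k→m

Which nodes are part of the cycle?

DFS with gray/black marking from g:
g gray
  k gray
    m gray
    m black
  k black
  g→m: m black — skip
  l gray
    i gray
      h gray
        h→m: m black — skip
      h black
      f gray
        f→g: g is gray → back edge
Back edge closes the cycle g → l → i → f → g; its vertices are {f, g, i, l}.

f, g, i, l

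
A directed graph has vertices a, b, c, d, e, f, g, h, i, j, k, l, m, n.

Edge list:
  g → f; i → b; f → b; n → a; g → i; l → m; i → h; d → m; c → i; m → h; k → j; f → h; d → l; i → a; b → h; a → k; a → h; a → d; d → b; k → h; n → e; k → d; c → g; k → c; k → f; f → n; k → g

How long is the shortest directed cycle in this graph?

4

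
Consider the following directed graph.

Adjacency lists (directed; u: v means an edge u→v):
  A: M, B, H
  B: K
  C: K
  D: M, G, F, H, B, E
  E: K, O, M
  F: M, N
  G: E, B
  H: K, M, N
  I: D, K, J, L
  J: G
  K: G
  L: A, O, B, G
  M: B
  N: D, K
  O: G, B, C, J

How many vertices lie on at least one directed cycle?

12

A vertex is on a directed cycle iff it belongs to a strongly connected component of size ≥ 2 (or has a self-loop).
The vertices on cycles are {B, C, D, E, F, G, H, J, K, M, N, O} — 12 in total.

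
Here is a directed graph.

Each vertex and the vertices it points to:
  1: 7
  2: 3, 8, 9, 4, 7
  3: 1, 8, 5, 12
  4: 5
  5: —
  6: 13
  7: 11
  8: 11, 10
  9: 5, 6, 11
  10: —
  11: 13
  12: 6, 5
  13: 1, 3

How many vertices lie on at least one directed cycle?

8

A vertex is on a directed cycle iff it belongs to a strongly connected component of size ≥ 2 (or has a self-loop).
The vertices on cycles are {1, 3, 6, 7, 8, 11, 12, 13} — 8 in total.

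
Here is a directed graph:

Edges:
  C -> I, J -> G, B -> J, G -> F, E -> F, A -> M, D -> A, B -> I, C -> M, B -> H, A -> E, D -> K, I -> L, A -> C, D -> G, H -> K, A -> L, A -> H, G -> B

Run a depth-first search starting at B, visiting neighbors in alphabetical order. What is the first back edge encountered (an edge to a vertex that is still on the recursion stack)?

DFS from B (visiting neighbors in alphabetical order); mark gray on enter, black on exit:
B gray
  H gray
    K gray
    K black
  H black
  I gray
    L gray
    L black
  I black
  J gray
    G gray
      G→B: B is gray → back edge
First back edge: G → B.

G→B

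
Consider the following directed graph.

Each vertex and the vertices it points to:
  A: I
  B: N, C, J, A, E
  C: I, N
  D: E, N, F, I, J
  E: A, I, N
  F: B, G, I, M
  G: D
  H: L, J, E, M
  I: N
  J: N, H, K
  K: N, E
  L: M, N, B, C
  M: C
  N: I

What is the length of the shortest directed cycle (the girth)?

2

For each vertex v, BFS finds the shortest path from v back to v.
The shortest such closed walk is J → H → J, length 2.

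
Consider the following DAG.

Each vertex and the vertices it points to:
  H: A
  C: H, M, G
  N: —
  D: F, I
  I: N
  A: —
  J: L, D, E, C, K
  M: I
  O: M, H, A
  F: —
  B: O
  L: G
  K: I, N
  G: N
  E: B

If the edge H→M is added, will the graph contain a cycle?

Adding H→M creates a cycle iff M can already reach H.
Explore from M: no path reaches H. The graph stays acyclic.

No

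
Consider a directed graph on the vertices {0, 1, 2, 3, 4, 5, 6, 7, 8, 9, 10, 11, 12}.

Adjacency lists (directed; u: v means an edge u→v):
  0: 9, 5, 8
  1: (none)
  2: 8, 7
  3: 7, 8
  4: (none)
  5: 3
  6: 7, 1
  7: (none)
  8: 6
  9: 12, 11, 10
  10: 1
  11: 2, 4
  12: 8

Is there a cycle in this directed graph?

No

DFS with white/gray/black marking, starting from 5:
5 gray
  3 gray
    7 gray
    7 black
    8 gray
      6 gray
        6→7: 7 black — skip
        1 gray
        1 black
      6 black
    8 black
  3 black
5 black
0 gray
  9 gray
    12 gray
      12→8: 8 black — skip
    12 black
    11 gray
      2 gray
        2→8: 8 black — skip
        2→7: 7 black — skip
      2 black
      4 gray
      4 black
    11 black
    10 gray
      10→1: 1 black — skip
    10 black
  9 black
  0→5: 5 black — skip
  0→8: 8 black — skip
0 black
Every edge goes to a white or black vertex — no back edge, so the graph is acyclic.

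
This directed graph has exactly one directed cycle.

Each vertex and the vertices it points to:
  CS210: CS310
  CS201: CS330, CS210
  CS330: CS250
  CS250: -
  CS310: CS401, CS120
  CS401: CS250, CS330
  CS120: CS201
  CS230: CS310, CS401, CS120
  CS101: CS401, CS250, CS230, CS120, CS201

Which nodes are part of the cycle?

CS120, CS201, CS210, CS310

DFS with gray/black marking from CS201:
CS201 gray
  CS330 gray
    CS250 gray
    CS250 black
  CS330 black
  CS210 gray
    CS310 gray
      CS401 gray
        CS401→CS250: CS250 black — skip
        CS401→CS330: CS330 black — skip
      CS401 black
      CS120 gray
        CS120→CS201: CS201 is gray → back edge
Back edge closes the cycle CS201 → CS210 → CS310 → CS120 → CS201; its vertices are {CS120, CS201, CS210, CS310}.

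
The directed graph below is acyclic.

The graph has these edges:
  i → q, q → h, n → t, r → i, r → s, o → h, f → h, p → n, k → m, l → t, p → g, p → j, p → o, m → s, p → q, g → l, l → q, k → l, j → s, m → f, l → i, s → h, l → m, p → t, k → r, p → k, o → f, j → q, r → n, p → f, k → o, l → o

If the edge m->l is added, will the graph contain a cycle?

Adding m→l creates a cycle iff l can already reach m.
Path from l: l → m.
So l → … → m → l is a cycle.

Yes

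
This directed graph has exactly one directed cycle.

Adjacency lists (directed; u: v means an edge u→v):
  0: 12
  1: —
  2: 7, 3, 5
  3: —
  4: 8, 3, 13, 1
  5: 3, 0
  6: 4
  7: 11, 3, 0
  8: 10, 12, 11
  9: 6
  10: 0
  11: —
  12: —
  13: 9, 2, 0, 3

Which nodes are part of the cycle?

4, 6, 9, 13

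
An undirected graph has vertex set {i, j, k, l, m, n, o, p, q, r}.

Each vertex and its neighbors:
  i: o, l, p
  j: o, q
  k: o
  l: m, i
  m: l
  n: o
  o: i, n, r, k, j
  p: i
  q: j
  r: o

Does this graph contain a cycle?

No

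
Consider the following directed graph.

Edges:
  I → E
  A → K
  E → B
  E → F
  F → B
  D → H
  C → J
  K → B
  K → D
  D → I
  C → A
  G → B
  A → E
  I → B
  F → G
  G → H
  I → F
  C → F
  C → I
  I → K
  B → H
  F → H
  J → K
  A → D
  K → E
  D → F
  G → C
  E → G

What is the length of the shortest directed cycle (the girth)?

For each vertex v, BFS finds the shortest path from v back to v.
The shortest such closed walk is C → F → G → C, length 3.

3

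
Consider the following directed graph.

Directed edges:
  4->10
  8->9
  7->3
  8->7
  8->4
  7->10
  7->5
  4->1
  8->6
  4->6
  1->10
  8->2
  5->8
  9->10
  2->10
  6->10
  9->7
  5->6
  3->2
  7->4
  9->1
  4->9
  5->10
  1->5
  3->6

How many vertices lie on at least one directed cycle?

6

A vertex is on a directed cycle iff it belongs to a strongly connected component of size ≥ 2 (or has a self-loop).
The vertices on cycles are {1, 4, 5, 7, 8, 9} — 6 in total.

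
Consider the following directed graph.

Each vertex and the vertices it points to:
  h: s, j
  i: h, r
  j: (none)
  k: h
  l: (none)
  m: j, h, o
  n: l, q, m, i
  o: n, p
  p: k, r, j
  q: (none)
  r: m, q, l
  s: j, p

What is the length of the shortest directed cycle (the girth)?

For each vertex v, BFS finds the shortest path from v back to v.
The shortest such closed walk is o → n → m → o, length 3.

3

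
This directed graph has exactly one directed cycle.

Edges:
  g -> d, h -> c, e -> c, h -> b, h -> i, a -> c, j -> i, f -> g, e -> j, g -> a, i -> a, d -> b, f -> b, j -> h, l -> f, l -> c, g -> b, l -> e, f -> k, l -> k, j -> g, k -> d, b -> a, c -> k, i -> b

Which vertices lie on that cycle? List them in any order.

a, b, c, d, k

DFS with gray/black marking from c:
c gray
  k gray
    d gray
      b gray
        a gray
          a→c: c is gray → back edge
Back edge closes the cycle c → k → d → b → a → c; its vertices are {a, b, c, d, k}.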